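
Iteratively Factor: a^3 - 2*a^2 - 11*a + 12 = (a - 1)*(a^2 - a - 12) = (a - 4)*(a - 1)*(a + 3)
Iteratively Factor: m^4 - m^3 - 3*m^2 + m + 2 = (m - 2)*(m^3 + m^2 - m - 1) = (m - 2)*(m - 1)*(m^2 + 2*m + 1) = (m - 2)*(m - 1)*(m + 1)*(m + 1)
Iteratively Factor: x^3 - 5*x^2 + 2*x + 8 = (x - 2)*(x^2 - 3*x - 4) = (x - 4)*(x - 2)*(x + 1)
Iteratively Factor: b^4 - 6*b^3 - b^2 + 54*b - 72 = (b + 3)*(b^3 - 9*b^2 + 26*b - 24) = (b - 3)*(b + 3)*(b^2 - 6*b + 8) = (b - 3)*(b - 2)*(b + 3)*(b - 4)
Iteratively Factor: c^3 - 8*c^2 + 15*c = (c - 5)*(c^2 - 3*c) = (c - 5)*(c - 3)*(c)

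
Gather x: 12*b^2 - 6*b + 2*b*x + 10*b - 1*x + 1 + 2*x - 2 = 12*b^2 + 4*b + x*(2*b + 1) - 1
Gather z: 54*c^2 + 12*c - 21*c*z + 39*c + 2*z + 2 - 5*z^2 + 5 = 54*c^2 + 51*c - 5*z^2 + z*(2 - 21*c) + 7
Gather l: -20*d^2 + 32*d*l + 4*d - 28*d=-20*d^2 + 32*d*l - 24*d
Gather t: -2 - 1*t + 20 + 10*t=9*t + 18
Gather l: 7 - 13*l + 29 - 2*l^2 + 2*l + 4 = -2*l^2 - 11*l + 40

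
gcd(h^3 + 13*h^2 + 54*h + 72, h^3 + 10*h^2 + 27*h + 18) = h^2 + 9*h + 18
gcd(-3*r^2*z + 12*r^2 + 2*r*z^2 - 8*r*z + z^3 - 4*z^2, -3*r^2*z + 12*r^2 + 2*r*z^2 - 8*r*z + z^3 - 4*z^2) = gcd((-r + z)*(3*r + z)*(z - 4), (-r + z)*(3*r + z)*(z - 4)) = -3*r^2*z + 12*r^2 + 2*r*z^2 - 8*r*z + z^3 - 4*z^2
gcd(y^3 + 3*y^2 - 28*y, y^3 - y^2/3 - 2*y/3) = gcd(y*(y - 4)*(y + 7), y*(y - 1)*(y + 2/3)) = y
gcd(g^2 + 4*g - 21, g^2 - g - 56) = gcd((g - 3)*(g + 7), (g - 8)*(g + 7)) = g + 7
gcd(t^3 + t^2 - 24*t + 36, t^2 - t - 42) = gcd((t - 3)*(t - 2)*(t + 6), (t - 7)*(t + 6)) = t + 6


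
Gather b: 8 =8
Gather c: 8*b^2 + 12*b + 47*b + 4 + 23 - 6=8*b^2 + 59*b + 21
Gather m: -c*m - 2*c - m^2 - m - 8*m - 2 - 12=-2*c - m^2 + m*(-c - 9) - 14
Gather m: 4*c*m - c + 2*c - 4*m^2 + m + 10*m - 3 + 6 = c - 4*m^2 + m*(4*c + 11) + 3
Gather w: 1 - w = 1 - w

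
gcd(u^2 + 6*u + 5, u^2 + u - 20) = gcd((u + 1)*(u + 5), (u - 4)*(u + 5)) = u + 5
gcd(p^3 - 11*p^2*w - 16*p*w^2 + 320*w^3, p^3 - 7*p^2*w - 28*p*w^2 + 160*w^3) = p^2 - 3*p*w - 40*w^2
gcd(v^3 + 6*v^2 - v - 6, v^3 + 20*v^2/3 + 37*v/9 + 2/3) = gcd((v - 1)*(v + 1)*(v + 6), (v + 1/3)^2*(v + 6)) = v + 6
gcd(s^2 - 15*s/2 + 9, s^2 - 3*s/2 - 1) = 1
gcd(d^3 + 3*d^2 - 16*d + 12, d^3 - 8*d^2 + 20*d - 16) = d - 2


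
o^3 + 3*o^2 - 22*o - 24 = (o - 4)*(o + 1)*(o + 6)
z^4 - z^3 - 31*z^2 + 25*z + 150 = (z - 5)*(z - 3)*(z + 2)*(z + 5)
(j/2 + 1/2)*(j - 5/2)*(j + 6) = j^3/2 + 9*j^2/4 - 23*j/4 - 15/2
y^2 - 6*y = y*(y - 6)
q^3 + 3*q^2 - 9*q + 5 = (q - 1)^2*(q + 5)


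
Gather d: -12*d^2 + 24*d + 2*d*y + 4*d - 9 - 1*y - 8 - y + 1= -12*d^2 + d*(2*y + 28) - 2*y - 16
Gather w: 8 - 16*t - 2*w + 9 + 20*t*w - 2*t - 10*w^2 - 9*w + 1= -18*t - 10*w^2 + w*(20*t - 11) + 18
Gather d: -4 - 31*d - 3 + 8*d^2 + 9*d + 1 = 8*d^2 - 22*d - 6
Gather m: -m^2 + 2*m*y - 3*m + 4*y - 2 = -m^2 + m*(2*y - 3) + 4*y - 2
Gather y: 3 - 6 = -3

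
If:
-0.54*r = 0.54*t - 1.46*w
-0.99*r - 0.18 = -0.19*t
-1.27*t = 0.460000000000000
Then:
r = -0.25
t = -0.36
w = -0.23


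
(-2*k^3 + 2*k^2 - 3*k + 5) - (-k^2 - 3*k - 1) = -2*k^3 + 3*k^2 + 6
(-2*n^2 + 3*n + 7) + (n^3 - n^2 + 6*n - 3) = n^3 - 3*n^2 + 9*n + 4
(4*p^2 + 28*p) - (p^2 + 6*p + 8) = 3*p^2 + 22*p - 8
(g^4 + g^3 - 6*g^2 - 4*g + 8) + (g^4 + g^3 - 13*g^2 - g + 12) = 2*g^4 + 2*g^3 - 19*g^2 - 5*g + 20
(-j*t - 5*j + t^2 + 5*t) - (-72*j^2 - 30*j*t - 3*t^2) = 72*j^2 + 29*j*t - 5*j + 4*t^2 + 5*t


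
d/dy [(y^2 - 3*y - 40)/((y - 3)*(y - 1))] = (-y^2 + 86*y - 169)/(y^4 - 8*y^3 + 22*y^2 - 24*y + 9)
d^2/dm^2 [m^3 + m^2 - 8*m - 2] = 6*m + 2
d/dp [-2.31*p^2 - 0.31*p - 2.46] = -4.62*p - 0.31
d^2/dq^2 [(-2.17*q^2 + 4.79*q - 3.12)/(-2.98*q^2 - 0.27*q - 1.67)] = (-2.8421709430404e-14*q^4 - 88.566196*q^3 + 101.445756*q^2 + 158.089596*q - 14.17564)/(26.463592*q^6 + 7.193124*q^5 + 45.14253*q^4 + 8.081775*q^3 + 25.297995*q^2 + 2.259009*q + 4.657463)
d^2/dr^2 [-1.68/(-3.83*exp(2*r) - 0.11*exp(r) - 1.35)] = (1.68*(7.66*exp(r) + 0.11)*(15.32*exp(r) + 0.22)*exp(r) - (25.7376*exp(r) + 0.1848)*(3.83*exp(2*r) + 0.11*exp(r) + 1.35))*exp(r)/(3.83*exp(2*r) + 0.11*exp(r) + 1.35)^3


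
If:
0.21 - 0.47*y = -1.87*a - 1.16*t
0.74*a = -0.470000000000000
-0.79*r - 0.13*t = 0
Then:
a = -0.64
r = -0.0666739415102575*y - 0.138696367690257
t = 0.405172413793103*y + 0.84284715750233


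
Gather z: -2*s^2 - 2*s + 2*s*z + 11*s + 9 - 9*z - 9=-2*s^2 + 9*s + z*(2*s - 9)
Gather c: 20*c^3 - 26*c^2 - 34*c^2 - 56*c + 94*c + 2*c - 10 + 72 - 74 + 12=20*c^3 - 60*c^2 + 40*c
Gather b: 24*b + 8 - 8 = 24*b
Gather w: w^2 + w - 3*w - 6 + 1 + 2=w^2 - 2*w - 3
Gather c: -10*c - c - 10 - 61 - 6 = -11*c - 77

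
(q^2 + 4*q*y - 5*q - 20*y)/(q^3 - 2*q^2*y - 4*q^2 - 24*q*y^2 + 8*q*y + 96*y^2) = (5 - q)/(-q^2 + 6*q*y + 4*q - 24*y)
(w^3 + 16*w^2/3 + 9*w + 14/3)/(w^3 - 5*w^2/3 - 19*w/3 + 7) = (w^2 + 3*w + 2)/(w^2 - 4*w + 3)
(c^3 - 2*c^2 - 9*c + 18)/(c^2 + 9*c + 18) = (c^2 - 5*c + 6)/(c + 6)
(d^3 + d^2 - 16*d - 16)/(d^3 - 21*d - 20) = (d - 4)/(d - 5)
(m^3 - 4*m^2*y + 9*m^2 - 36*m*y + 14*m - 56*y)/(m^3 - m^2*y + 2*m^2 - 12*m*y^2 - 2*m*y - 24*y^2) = (m + 7)/(m + 3*y)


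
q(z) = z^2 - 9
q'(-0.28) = -0.56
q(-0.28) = -8.92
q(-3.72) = 4.84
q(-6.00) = 27.00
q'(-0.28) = -0.56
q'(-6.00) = -12.00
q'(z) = 2*z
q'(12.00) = 24.00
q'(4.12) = 8.24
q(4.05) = 7.40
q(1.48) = -6.81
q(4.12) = 7.97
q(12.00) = 135.00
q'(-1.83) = -3.66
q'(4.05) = 8.10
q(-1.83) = -5.65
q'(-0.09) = -0.18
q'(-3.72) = -7.44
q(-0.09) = -8.99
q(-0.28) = -8.92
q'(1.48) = 2.96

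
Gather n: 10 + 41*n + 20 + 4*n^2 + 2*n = 4*n^2 + 43*n + 30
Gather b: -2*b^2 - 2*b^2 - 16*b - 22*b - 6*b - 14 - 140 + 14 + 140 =-4*b^2 - 44*b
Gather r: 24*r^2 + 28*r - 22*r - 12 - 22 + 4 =24*r^2 + 6*r - 30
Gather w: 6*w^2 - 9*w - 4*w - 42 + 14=6*w^2 - 13*w - 28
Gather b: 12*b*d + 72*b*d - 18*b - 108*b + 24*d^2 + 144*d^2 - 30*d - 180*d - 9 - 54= b*(84*d - 126) + 168*d^2 - 210*d - 63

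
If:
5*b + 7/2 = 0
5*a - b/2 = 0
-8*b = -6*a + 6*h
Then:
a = -7/100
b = -7/10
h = 259/300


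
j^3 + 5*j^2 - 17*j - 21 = (j - 3)*(j + 1)*(j + 7)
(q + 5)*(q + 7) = q^2 + 12*q + 35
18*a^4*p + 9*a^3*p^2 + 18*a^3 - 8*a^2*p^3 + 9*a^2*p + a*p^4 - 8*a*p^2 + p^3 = (-6*a + p)*(-3*a + p)*(a + p)*(a*p + 1)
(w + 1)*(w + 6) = w^2 + 7*w + 6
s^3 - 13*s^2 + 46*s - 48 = (s - 8)*(s - 3)*(s - 2)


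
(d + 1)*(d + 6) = d^2 + 7*d + 6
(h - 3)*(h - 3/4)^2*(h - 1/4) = h^4 - 19*h^3/4 + 99*h^2/16 - 189*h/64 + 27/64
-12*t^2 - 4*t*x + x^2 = (-6*t + x)*(2*t + x)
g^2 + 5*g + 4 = (g + 1)*(g + 4)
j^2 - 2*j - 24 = (j - 6)*(j + 4)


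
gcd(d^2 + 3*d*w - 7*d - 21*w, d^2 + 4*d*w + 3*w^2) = d + 3*w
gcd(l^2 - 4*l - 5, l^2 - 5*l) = l - 5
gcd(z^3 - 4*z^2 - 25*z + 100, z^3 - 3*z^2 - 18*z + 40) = z - 5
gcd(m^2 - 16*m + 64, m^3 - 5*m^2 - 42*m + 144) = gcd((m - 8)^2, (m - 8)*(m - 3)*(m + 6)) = m - 8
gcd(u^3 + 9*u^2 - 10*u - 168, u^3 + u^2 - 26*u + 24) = u^2 + 2*u - 24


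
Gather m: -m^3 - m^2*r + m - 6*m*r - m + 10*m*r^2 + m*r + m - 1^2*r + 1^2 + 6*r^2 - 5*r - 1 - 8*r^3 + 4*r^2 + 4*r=-m^3 - m^2*r + m*(10*r^2 - 5*r + 1) - 8*r^3 + 10*r^2 - 2*r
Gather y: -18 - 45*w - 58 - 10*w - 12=-55*w - 88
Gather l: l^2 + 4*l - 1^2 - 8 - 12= l^2 + 4*l - 21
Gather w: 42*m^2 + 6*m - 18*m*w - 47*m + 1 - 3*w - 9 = 42*m^2 - 41*m + w*(-18*m - 3) - 8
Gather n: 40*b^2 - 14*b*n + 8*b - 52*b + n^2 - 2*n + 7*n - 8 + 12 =40*b^2 - 44*b + n^2 + n*(5 - 14*b) + 4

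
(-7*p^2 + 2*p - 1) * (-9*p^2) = 63*p^4 - 18*p^3 + 9*p^2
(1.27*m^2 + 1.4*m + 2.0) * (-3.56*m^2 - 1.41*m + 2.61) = -4.5212*m^4 - 6.7747*m^3 - 5.7793*m^2 + 0.834*m + 5.22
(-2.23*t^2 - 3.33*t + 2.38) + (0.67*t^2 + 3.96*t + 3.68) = -1.56*t^2 + 0.63*t + 6.06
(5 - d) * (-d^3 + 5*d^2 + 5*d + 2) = d^4 - 10*d^3 + 20*d^2 + 23*d + 10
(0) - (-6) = 6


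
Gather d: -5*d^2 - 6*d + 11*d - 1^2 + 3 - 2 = -5*d^2 + 5*d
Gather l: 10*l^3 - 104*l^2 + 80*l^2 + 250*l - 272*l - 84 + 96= 10*l^3 - 24*l^2 - 22*l + 12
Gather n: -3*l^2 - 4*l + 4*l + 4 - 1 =3 - 3*l^2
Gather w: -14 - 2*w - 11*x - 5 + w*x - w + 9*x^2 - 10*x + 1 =w*(x - 3) + 9*x^2 - 21*x - 18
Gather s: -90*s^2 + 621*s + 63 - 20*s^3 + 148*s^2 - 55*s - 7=-20*s^3 + 58*s^2 + 566*s + 56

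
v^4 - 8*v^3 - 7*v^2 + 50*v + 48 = (v - 8)*(v - 3)*(v + 1)*(v + 2)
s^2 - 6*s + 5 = (s - 5)*(s - 1)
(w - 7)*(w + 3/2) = w^2 - 11*w/2 - 21/2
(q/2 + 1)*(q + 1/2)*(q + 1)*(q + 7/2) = q^4/2 + 7*q^3/2 + 63*q^2/8 + 53*q/8 + 7/4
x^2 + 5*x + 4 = (x + 1)*(x + 4)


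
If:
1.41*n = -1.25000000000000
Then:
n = -0.89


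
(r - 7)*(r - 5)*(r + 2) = r^3 - 10*r^2 + 11*r + 70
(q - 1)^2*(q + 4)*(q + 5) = q^4 + 7*q^3 + 3*q^2 - 31*q + 20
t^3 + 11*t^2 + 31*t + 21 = (t + 1)*(t + 3)*(t + 7)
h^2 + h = h*(h + 1)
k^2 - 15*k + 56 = (k - 8)*(k - 7)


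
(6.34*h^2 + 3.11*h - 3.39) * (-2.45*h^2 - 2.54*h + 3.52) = -15.533*h^4 - 23.7231*h^3 + 22.7229*h^2 + 19.5578*h - 11.9328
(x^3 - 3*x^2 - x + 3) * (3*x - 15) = 3*x^4 - 24*x^3 + 42*x^2 + 24*x - 45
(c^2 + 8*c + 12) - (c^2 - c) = 9*c + 12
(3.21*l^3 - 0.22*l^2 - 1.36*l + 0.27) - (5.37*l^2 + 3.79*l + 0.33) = 3.21*l^3 - 5.59*l^2 - 5.15*l - 0.06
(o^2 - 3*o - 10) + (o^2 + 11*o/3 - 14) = 2*o^2 + 2*o/3 - 24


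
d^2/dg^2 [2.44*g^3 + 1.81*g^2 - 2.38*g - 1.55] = 14.64*g + 3.62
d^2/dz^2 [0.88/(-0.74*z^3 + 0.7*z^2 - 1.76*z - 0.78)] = ((3.9072*z - 1.232)*(0.74*z^3 - 0.7*z^2 + 1.76*z + 0.78) - 0.88*(2.22*z^2 - 1.4*z + 1.76)*(4.44*z^2 - 2.8*z + 3.52))/(0.74*z^3 - 0.7*z^2 + 1.76*z + 0.78)^3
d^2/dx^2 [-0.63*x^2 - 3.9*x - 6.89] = -1.26000000000000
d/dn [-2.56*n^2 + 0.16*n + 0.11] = 0.16 - 5.12*n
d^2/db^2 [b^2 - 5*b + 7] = 2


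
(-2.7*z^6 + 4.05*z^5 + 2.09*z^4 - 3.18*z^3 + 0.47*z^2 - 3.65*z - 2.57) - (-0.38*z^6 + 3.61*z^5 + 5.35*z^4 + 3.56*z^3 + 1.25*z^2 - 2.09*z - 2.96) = -2.32*z^6 + 0.44*z^5 - 3.26*z^4 - 6.74*z^3 - 0.78*z^2 - 1.56*z + 0.39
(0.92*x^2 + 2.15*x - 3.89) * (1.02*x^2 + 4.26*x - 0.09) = 0.9384*x^4 + 6.1122*x^3 + 5.1084*x^2 - 16.7649*x + 0.3501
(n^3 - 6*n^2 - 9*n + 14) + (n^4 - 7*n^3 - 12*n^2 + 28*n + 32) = n^4 - 6*n^3 - 18*n^2 + 19*n + 46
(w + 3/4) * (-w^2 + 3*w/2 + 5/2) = -w^3 + 3*w^2/4 + 29*w/8 + 15/8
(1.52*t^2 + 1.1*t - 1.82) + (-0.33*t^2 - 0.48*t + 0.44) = 1.19*t^2 + 0.62*t - 1.38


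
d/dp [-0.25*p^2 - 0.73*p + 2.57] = -0.5*p - 0.73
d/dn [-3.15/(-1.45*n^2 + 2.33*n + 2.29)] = (7.3395 - 9.135*n)/(-1.45*n^2 + 2.33*n + 2.29)^2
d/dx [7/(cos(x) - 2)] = 7*sin(x)/(cos(x) - 2)^2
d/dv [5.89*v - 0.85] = 5.89000000000000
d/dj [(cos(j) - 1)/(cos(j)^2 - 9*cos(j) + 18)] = (cos(j)^2 - 2*cos(j) - 9)*sin(j)/(cos(j)^2 - 9*cos(j) + 18)^2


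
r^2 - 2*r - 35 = (r - 7)*(r + 5)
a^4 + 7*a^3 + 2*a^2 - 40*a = a*(a - 2)*(a + 4)*(a + 5)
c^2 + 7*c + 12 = (c + 3)*(c + 4)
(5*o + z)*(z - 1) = 5*o*z - 5*o + z^2 - z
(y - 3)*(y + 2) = y^2 - y - 6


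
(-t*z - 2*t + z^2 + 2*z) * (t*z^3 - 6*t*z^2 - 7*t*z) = -t^2*z^4 + 4*t^2*z^3 + 19*t^2*z^2 + 14*t^2*z + t*z^5 - 4*t*z^4 - 19*t*z^3 - 14*t*z^2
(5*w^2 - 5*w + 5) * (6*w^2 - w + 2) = 30*w^4 - 35*w^3 + 45*w^2 - 15*w + 10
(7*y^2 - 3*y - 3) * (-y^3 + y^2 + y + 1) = -7*y^5 + 10*y^4 + 7*y^3 + y^2 - 6*y - 3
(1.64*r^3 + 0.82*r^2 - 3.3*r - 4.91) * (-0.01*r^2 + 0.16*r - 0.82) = -0.0164*r^5 + 0.2542*r^4 - 1.1806*r^3 - 1.1513*r^2 + 1.9204*r + 4.0262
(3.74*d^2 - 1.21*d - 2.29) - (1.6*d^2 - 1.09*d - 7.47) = 2.14*d^2 - 0.12*d + 5.18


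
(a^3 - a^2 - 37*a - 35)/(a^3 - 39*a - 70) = (a + 1)/(a + 2)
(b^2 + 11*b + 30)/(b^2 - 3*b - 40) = (b + 6)/(b - 8)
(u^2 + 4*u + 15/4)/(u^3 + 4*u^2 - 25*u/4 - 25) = (2*u + 3)/(2*u^2 + 3*u - 20)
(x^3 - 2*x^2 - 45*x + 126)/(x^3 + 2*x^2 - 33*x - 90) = (x^2 + 4*x - 21)/(x^2 + 8*x + 15)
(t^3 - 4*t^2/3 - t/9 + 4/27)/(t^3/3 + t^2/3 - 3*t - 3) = (3*t^3 - 4*t^2 - t/3 + 4/9)/(t^3 + t^2 - 9*t - 9)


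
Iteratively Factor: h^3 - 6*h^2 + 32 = (h - 4)*(h^2 - 2*h - 8) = (h - 4)*(h + 2)*(h - 4)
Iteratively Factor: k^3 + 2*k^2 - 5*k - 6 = (k - 2)*(k^2 + 4*k + 3) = (k - 2)*(k + 3)*(k + 1)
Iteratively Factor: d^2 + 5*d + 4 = (d + 1)*(d + 4)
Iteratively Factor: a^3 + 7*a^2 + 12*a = (a + 4)*(a^2 + 3*a) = (a + 3)*(a + 4)*(a)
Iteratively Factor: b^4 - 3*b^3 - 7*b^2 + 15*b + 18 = (b - 3)*(b^3 - 7*b - 6) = (b - 3)^2*(b^2 + 3*b + 2) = (b - 3)^2*(b + 1)*(b + 2)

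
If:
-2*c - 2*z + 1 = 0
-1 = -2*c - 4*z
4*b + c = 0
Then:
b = -1/8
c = 1/2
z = 0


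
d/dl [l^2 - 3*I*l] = 2*l - 3*I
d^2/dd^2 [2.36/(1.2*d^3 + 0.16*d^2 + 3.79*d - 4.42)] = (-(16.992*d + 0.7552)*(1.2*d^3 + 0.16*d^2 + 3.79*d - 4.42) + 2.36*(3.6*d^2 + 0.32*d + 3.79)*(7.2*d^2 + 0.64*d + 7.58))/(1.2*d^3 + 0.16*d^2 + 3.79*d - 4.42)^3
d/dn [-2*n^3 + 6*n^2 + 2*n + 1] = -6*n^2 + 12*n + 2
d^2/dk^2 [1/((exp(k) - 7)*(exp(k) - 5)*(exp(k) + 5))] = (9*exp(5*k) - 77*exp(4*k) + 146*exp(3*k) - 1050*exp(2*k) + 5525*exp(k) + 4375)*exp(k)/(exp(9*k) - 21*exp(8*k) + 72*exp(7*k) + 1232*exp(6*k) - 9150*exp(5*k) - 13650*exp(4*k) + 260000*exp(3*k) - 315000*exp(2*k) - 2296875*exp(k) + 5359375)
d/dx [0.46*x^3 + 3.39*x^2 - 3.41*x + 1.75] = 1.38*x^2 + 6.78*x - 3.41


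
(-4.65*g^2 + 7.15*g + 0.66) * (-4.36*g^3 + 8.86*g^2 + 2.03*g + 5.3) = 20.274*g^5 - 72.373*g^4 + 51.0319*g^3 - 4.2829*g^2 + 39.2348*g + 3.498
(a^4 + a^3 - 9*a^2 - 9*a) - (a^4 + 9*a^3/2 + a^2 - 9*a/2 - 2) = -7*a^3/2 - 10*a^2 - 9*a/2 + 2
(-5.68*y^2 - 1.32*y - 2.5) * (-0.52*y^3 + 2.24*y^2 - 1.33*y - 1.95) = 2.9536*y^5 - 12.0368*y^4 + 5.8976*y^3 + 7.2316*y^2 + 5.899*y + 4.875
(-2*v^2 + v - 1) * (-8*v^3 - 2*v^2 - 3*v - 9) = 16*v^5 - 4*v^4 + 12*v^3 + 17*v^2 - 6*v + 9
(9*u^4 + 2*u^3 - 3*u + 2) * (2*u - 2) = 18*u^5 - 14*u^4 - 4*u^3 - 6*u^2 + 10*u - 4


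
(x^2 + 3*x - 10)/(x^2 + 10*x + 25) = (x - 2)/(x + 5)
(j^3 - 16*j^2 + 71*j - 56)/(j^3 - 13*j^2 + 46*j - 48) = (j^2 - 8*j + 7)/(j^2 - 5*j + 6)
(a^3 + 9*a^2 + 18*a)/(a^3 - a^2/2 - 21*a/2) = 2*(a + 6)/(2*a - 7)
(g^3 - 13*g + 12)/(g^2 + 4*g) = g - 4 + 3/g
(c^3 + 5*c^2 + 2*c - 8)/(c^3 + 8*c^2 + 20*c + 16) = (c - 1)/(c + 2)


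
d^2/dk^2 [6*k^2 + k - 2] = 12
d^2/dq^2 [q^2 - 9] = 2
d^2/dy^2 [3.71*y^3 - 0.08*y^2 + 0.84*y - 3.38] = 22.26*y - 0.16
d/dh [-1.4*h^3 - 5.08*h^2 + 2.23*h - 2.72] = -4.2*h^2 - 10.16*h + 2.23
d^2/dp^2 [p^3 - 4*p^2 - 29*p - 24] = 6*p - 8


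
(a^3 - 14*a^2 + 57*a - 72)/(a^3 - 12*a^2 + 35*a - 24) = (a - 3)/(a - 1)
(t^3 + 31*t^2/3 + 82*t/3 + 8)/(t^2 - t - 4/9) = 3*(t^2 + 10*t + 24)/(3*t - 4)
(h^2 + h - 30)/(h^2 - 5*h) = (h + 6)/h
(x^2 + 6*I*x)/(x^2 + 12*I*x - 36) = x/(x + 6*I)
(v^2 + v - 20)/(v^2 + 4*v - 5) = (v - 4)/(v - 1)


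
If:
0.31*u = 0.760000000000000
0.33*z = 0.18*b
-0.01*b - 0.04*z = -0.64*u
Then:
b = 49.31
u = 2.45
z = 26.90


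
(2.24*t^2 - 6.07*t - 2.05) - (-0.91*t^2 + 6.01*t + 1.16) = 3.15*t^2 - 12.08*t - 3.21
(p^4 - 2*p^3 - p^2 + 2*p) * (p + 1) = p^5 - p^4 - 3*p^3 + p^2 + 2*p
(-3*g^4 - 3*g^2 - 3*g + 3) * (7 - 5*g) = 15*g^5 - 21*g^4 + 15*g^3 - 6*g^2 - 36*g + 21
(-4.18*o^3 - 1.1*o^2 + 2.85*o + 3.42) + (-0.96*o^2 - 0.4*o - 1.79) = -4.18*o^3 - 2.06*o^2 + 2.45*o + 1.63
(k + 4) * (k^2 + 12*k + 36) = k^3 + 16*k^2 + 84*k + 144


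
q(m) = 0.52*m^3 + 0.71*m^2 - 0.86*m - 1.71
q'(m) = 1.56*m^2 + 1.42*m - 0.86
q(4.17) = 44.76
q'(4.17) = 32.19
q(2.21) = 5.47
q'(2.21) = 9.90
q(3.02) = 16.49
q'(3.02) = 17.66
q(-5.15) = -49.48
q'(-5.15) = 33.20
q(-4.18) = -23.69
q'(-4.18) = 20.46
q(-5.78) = -73.43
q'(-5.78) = 43.05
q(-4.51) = -31.09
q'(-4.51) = 24.47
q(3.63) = 29.40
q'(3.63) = 24.85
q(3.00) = 16.14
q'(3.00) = 17.44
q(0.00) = -1.71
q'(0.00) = -0.86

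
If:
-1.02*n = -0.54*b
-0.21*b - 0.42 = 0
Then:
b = -2.00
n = -1.06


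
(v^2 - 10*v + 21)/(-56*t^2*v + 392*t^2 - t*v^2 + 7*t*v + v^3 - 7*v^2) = (3 - v)/(56*t^2 + t*v - v^2)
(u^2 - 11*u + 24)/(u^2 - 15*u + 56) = (u - 3)/(u - 7)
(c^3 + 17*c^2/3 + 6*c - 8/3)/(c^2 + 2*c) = c + 11/3 - 4/(3*c)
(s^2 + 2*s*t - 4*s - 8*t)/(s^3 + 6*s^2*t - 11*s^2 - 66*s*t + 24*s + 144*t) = (s^2 + 2*s*t - 4*s - 8*t)/(s^3 + 6*s^2*t - 11*s^2 - 66*s*t + 24*s + 144*t)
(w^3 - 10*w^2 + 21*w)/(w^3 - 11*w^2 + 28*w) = (w - 3)/(w - 4)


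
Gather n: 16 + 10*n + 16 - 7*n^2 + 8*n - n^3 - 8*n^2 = -n^3 - 15*n^2 + 18*n + 32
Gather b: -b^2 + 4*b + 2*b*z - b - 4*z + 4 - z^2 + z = -b^2 + b*(2*z + 3) - z^2 - 3*z + 4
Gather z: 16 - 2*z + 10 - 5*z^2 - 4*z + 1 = -5*z^2 - 6*z + 27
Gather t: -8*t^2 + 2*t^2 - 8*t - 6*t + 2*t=-6*t^2 - 12*t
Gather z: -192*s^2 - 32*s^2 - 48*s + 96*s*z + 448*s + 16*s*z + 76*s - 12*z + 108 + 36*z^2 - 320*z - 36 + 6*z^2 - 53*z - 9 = -224*s^2 + 476*s + 42*z^2 + z*(112*s - 385) + 63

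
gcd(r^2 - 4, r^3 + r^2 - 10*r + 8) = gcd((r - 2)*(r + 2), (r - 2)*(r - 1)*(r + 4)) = r - 2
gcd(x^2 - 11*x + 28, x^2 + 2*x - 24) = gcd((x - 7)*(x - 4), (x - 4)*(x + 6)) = x - 4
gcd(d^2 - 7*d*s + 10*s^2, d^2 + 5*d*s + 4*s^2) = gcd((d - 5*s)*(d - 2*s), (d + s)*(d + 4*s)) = 1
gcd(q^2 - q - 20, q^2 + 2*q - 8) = q + 4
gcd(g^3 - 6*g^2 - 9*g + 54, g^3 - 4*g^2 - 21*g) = g + 3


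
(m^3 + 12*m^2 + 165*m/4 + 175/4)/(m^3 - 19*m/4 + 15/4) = (2*m^2 + 19*m + 35)/(2*m^2 - 5*m + 3)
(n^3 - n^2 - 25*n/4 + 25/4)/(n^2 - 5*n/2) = n + 3/2 - 5/(2*n)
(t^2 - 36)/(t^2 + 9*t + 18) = (t - 6)/(t + 3)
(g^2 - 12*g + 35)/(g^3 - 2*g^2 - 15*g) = (g - 7)/(g*(g + 3))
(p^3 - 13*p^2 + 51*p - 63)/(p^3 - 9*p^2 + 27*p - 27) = (p - 7)/(p - 3)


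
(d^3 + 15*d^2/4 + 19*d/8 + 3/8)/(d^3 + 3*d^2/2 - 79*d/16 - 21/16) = 2*(2*d + 1)/(4*d - 7)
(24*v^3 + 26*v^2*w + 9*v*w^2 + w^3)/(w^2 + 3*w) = (24*v^3 + 26*v^2*w + 9*v*w^2 + w^3)/(w*(w + 3))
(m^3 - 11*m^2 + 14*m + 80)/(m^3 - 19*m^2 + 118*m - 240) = (m + 2)/(m - 6)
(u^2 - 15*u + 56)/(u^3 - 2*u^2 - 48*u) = (u - 7)/(u*(u + 6))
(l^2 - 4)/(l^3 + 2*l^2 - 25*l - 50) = (l - 2)/(l^2 - 25)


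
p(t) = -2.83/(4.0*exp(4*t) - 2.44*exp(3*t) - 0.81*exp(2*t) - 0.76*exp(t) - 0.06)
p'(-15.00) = 0.00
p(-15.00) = 47.17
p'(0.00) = 3638.57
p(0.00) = 40.43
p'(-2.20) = -12.84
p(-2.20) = 18.04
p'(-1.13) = -7.50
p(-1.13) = 6.60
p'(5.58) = 0.00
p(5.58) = -0.00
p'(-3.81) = -8.39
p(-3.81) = 36.63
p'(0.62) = 0.50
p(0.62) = -0.10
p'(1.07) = 0.06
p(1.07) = -0.01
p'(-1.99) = -12.33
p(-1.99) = 15.39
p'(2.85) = 0.00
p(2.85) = -0.00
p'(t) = -2.83*(-16.0*exp(4*t) + 7.32*exp(3*t) + 1.62*exp(2*t) + 0.76*exp(t))/(4.0*exp(4*t) - 2.44*exp(3*t) - 0.81*exp(2*t) - 0.76*exp(t) - 0.06)^2 = (45.28*exp(3*t) - 20.7156*exp(2*t) - 4.5846*exp(t) - 2.1508)*exp(t)/(-4.0*exp(4*t) + 2.44*exp(3*t) + 0.81*exp(2*t) + 0.76*exp(t) + 0.06)^2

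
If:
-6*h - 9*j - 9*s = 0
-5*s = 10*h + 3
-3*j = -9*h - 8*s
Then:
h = -3/5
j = -1/5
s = 3/5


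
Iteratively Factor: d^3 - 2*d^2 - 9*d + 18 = (d - 2)*(d^2 - 9) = (d - 3)*(d - 2)*(d + 3)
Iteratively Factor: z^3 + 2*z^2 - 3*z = (z)*(z^2 + 2*z - 3) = z*(z + 3)*(z - 1)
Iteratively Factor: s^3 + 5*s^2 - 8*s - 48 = (s - 3)*(s^2 + 8*s + 16) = (s - 3)*(s + 4)*(s + 4)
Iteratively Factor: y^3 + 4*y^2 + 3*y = (y + 3)*(y^2 + y) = (y + 1)*(y + 3)*(y)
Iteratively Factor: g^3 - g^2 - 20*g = (g)*(g^2 - g - 20) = g*(g + 4)*(g - 5)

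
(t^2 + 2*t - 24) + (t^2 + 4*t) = 2*t^2 + 6*t - 24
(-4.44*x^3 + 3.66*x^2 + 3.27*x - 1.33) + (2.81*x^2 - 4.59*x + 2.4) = -4.44*x^3 + 6.47*x^2 - 1.32*x + 1.07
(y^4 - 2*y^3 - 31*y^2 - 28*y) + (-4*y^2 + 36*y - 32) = y^4 - 2*y^3 - 35*y^2 + 8*y - 32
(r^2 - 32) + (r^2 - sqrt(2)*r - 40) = 2*r^2 - sqrt(2)*r - 72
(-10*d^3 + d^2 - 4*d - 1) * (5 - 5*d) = 50*d^4 - 55*d^3 + 25*d^2 - 15*d - 5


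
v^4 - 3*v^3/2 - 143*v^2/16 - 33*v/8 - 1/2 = (v - 4)*(v + 1/4)^2*(v + 2)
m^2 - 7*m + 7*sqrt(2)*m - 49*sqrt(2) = (m - 7)*(m + 7*sqrt(2))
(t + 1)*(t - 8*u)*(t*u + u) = t^3*u - 8*t^2*u^2 + 2*t^2*u - 16*t*u^2 + t*u - 8*u^2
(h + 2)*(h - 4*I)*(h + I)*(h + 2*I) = h^4 + 2*h^3 - I*h^3 + 10*h^2 - 2*I*h^2 + 20*h + 8*I*h + 16*I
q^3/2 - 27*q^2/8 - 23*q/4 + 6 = (q/2 + 1)*(q - 8)*(q - 3/4)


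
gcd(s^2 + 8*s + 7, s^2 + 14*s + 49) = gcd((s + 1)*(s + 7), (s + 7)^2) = s + 7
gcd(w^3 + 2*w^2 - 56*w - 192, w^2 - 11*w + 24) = w - 8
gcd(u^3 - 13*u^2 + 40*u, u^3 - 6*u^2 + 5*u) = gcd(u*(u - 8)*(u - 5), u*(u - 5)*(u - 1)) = u^2 - 5*u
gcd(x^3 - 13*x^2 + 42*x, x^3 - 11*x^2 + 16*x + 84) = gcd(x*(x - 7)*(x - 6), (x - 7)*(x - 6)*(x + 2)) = x^2 - 13*x + 42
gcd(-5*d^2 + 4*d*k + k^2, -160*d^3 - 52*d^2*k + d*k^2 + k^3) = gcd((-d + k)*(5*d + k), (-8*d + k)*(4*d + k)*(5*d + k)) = 5*d + k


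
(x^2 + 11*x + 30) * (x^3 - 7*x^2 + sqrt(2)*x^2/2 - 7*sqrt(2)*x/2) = x^5 + sqrt(2)*x^4/2 + 4*x^4 - 47*x^3 + 2*sqrt(2)*x^3 - 210*x^2 - 47*sqrt(2)*x^2/2 - 105*sqrt(2)*x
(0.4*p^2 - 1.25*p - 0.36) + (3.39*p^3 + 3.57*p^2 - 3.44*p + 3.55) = 3.39*p^3 + 3.97*p^2 - 4.69*p + 3.19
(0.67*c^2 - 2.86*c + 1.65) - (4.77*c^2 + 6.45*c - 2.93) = -4.1*c^2 - 9.31*c + 4.58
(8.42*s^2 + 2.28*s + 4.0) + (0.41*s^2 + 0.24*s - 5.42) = 8.83*s^2 + 2.52*s - 1.42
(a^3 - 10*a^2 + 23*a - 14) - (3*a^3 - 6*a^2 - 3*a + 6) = -2*a^3 - 4*a^2 + 26*a - 20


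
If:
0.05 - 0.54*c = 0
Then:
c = 0.09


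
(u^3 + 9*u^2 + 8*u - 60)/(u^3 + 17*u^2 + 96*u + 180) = (u - 2)/(u + 6)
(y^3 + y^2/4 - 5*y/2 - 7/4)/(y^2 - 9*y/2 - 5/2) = (-4*y^3 - y^2 + 10*y + 7)/(2*(-2*y^2 + 9*y + 5))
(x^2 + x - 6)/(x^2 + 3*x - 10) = (x + 3)/(x + 5)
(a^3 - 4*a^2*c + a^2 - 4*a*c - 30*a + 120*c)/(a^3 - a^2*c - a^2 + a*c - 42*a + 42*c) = (a^2 - 4*a*c - 5*a + 20*c)/(a^2 - a*c - 7*a + 7*c)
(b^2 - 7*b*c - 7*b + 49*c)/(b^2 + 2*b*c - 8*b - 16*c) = (b^2 - 7*b*c - 7*b + 49*c)/(b^2 + 2*b*c - 8*b - 16*c)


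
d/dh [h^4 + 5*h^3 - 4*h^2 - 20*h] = 4*h^3 + 15*h^2 - 8*h - 20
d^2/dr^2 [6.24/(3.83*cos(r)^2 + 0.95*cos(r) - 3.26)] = (-366.135744*(1 - cos(r)^2)^2 - 68.11272*cos(r)^3 - 500.34504*cos(r)^2 + 116.90016*cos(r) + 533.221728)/(3.83*cos(r)^2 + 0.95*cos(r) - 3.26)^3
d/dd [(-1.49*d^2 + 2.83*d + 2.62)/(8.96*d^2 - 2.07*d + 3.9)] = (-22.2725*d^2 - 58.5724*d + 16.4604)/(80.2816*d^4 - 37.0944*d^3 + 74.1729*d^2 - 16.146*d + 15.21)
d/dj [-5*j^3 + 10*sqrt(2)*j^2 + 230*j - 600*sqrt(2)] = -15*j^2 + 20*sqrt(2)*j + 230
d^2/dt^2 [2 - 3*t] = 0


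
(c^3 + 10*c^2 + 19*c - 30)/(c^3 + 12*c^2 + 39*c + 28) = (c^3 + 10*c^2 + 19*c - 30)/(c^3 + 12*c^2 + 39*c + 28)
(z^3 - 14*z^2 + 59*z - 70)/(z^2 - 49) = (z^2 - 7*z + 10)/(z + 7)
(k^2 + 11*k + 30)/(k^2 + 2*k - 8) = (k^2 + 11*k + 30)/(k^2 + 2*k - 8)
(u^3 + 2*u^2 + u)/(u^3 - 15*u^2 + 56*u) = (u^2 + 2*u + 1)/(u^2 - 15*u + 56)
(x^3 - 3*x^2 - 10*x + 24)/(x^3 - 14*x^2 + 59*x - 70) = (x^2 - x - 12)/(x^2 - 12*x + 35)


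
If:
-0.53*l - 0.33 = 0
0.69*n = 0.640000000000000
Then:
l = -0.62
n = 0.93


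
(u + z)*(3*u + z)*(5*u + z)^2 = 75*u^4 + 130*u^3*z + 68*u^2*z^2 + 14*u*z^3 + z^4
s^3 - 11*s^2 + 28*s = s*(s - 7)*(s - 4)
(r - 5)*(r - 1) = r^2 - 6*r + 5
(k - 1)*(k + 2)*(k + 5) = k^3 + 6*k^2 + 3*k - 10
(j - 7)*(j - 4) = j^2 - 11*j + 28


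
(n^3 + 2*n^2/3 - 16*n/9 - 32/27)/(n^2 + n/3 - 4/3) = (9*n^2 - 6*n - 8)/(9*(n - 1))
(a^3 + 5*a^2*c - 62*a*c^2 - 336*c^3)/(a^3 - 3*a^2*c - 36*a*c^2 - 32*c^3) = (a^2 + 13*a*c + 42*c^2)/(a^2 + 5*a*c + 4*c^2)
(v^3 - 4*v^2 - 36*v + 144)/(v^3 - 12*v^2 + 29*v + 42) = (v^2 + 2*v - 24)/(v^2 - 6*v - 7)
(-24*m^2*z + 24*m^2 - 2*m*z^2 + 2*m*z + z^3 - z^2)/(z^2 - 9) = (-24*m^2*z + 24*m^2 - 2*m*z^2 + 2*m*z + z^3 - z^2)/(z^2 - 9)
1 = 1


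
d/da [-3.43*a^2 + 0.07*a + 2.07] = 0.07 - 6.86*a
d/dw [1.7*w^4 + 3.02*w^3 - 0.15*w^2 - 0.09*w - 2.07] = 6.8*w^3 + 9.06*w^2 - 0.3*w - 0.09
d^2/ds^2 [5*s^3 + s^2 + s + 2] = 30*s + 2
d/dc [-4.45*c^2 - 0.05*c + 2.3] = -8.9*c - 0.05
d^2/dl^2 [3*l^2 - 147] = 6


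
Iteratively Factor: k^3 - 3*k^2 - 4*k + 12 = (k - 2)*(k^2 - k - 6) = (k - 3)*(k - 2)*(k + 2)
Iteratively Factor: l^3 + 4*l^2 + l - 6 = (l + 2)*(l^2 + 2*l - 3) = (l - 1)*(l + 2)*(l + 3)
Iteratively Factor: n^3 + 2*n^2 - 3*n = (n - 1)*(n^2 + 3*n) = n*(n - 1)*(n + 3)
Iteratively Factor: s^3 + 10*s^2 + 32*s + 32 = (s + 4)*(s^2 + 6*s + 8) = (s + 2)*(s + 4)*(s + 4)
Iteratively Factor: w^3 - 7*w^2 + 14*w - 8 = (w - 1)*(w^2 - 6*w + 8) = (w - 4)*(w - 1)*(w - 2)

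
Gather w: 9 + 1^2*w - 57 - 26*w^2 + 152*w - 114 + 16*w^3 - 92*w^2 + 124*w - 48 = 16*w^3 - 118*w^2 + 277*w - 210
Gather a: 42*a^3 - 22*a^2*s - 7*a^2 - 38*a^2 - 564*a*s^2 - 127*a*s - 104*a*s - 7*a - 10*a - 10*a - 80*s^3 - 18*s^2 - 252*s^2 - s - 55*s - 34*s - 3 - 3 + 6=42*a^3 + a^2*(-22*s - 45) + a*(-564*s^2 - 231*s - 27) - 80*s^3 - 270*s^2 - 90*s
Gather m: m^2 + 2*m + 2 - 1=m^2 + 2*m + 1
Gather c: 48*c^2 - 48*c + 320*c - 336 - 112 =48*c^2 + 272*c - 448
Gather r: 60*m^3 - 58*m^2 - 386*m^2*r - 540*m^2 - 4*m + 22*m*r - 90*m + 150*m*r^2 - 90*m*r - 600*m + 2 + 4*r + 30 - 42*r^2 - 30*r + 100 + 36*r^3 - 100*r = 60*m^3 - 598*m^2 - 694*m + 36*r^3 + r^2*(150*m - 42) + r*(-386*m^2 - 68*m - 126) + 132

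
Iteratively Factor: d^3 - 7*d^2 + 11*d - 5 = (d - 5)*(d^2 - 2*d + 1) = (d - 5)*(d - 1)*(d - 1)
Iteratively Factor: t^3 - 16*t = (t + 4)*(t^2 - 4*t) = t*(t + 4)*(t - 4)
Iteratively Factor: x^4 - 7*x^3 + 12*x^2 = (x)*(x^3 - 7*x^2 + 12*x) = x*(x - 3)*(x^2 - 4*x) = x^2*(x - 3)*(x - 4)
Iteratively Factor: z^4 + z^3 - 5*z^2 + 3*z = (z - 1)*(z^3 + 2*z^2 - 3*z) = (z - 1)^2*(z^2 + 3*z) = z*(z - 1)^2*(z + 3)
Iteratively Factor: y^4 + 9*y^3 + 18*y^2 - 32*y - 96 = (y + 4)*(y^3 + 5*y^2 - 2*y - 24) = (y + 3)*(y + 4)*(y^2 + 2*y - 8) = (y + 3)*(y + 4)^2*(y - 2)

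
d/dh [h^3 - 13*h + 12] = 3*h^2 - 13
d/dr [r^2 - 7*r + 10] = 2*r - 7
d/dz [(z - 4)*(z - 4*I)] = 2*z - 4 - 4*I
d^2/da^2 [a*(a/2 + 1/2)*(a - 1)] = 3*a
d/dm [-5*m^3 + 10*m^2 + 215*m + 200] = -15*m^2 + 20*m + 215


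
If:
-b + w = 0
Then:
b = w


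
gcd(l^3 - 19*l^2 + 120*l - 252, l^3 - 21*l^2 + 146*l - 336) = l^2 - 13*l + 42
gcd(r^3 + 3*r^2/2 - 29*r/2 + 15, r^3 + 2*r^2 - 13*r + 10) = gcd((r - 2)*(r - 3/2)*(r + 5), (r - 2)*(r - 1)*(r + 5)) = r^2 + 3*r - 10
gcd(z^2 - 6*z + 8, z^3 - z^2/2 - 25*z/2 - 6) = z - 4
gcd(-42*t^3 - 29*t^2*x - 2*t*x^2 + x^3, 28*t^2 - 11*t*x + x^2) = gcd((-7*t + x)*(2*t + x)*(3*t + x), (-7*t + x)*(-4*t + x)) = -7*t + x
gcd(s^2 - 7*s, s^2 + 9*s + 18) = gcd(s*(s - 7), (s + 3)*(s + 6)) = 1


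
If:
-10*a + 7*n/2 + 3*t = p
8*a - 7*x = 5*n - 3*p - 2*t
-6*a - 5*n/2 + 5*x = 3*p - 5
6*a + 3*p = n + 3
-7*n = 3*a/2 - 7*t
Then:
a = 12124/15031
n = 16902/15031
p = -3583/15031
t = 19500/15031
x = 5819/15031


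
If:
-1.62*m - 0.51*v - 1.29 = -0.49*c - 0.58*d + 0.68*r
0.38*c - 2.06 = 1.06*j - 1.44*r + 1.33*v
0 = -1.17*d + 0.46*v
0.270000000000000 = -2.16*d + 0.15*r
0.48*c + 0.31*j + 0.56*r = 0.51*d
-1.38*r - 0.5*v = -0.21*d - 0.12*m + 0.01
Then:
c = 0.65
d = -0.12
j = -1.27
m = -0.56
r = 0.04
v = -0.31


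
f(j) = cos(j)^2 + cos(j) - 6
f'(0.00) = 0.00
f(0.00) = -4.00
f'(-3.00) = -0.14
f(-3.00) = -6.01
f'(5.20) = 1.71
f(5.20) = -5.31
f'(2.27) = 0.22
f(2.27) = -6.23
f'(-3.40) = 0.24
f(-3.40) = -6.03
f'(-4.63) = -0.83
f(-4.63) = -6.08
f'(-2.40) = -0.32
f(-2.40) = -6.19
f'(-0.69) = 1.62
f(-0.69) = -4.63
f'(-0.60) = 1.50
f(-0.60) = -4.49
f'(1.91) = -0.32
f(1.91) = -6.22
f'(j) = -2*sin(j)*cos(j) - sin(j)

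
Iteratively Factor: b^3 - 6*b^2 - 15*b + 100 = (b - 5)*(b^2 - b - 20) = (b - 5)^2*(b + 4)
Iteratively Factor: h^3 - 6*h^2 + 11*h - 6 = (h - 1)*(h^2 - 5*h + 6) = (h - 2)*(h - 1)*(h - 3)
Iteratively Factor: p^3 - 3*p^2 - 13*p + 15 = (p - 5)*(p^2 + 2*p - 3) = (p - 5)*(p - 1)*(p + 3)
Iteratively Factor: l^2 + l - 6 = (l + 3)*(l - 2)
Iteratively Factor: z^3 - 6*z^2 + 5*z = (z - 5)*(z^2 - z) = z*(z - 5)*(z - 1)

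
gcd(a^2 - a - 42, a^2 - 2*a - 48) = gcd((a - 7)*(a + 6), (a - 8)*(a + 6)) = a + 6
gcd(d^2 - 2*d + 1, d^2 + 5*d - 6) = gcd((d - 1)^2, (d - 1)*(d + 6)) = d - 1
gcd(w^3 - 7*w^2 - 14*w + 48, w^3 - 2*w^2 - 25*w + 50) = w - 2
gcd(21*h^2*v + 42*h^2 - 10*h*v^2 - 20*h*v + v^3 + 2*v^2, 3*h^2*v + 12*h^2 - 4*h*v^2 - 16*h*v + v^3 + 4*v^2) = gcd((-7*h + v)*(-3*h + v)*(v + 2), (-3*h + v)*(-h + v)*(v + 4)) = -3*h + v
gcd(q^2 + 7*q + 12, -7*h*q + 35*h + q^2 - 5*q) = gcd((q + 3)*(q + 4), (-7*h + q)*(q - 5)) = 1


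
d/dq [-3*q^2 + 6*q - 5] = 6 - 6*q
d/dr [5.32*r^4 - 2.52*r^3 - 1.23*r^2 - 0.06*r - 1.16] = 21.28*r^3 - 7.56*r^2 - 2.46*r - 0.06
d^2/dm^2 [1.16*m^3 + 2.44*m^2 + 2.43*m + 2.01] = 6.96*m + 4.88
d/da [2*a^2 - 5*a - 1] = 4*a - 5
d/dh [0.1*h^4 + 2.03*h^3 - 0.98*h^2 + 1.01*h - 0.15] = 0.4*h^3 + 6.09*h^2 - 1.96*h + 1.01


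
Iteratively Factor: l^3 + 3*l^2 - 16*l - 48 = (l + 3)*(l^2 - 16) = (l - 4)*(l + 3)*(l + 4)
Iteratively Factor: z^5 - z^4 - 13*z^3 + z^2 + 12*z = (z + 1)*(z^4 - 2*z^3 - 11*z^2 + 12*z) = z*(z + 1)*(z^3 - 2*z^2 - 11*z + 12) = z*(z + 1)*(z + 3)*(z^2 - 5*z + 4) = z*(z - 4)*(z + 1)*(z + 3)*(z - 1)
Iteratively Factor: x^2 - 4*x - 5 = (x - 5)*(x + 1)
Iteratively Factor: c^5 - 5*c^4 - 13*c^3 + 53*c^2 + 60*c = (c - 4)*(c^4 - c^3 - 17*c^2 - 15*c) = (c - 5)*(c - 4)*(c^3 + 4*c^2 + 3*c) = (c - 5)*(c - 4)*(c + 3)*(c^2 + c) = c*(c - 5)*(c - 4)*(c + 3)*(c + 1)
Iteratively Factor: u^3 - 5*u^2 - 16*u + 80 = (u - 5)*(u^2 - 16) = (u - 5)*(u - 4)*(u + 4)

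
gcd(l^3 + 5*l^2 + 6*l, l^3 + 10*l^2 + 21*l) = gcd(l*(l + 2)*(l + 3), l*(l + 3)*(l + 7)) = l^2 + 3*l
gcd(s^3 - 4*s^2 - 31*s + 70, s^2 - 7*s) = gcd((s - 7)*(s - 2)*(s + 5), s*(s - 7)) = s - 7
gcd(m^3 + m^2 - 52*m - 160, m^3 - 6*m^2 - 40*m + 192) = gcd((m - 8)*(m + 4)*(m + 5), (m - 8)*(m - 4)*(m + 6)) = m - 8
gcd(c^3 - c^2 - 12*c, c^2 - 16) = c - 4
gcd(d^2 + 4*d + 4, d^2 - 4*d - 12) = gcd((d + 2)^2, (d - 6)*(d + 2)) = d + 2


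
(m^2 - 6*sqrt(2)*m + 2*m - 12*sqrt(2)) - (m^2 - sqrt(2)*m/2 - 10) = -11*sqrt(2)*m/2 + 2*m - 12*sqrt(2) + 10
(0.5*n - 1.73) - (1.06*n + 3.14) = -0.56*n - 4.87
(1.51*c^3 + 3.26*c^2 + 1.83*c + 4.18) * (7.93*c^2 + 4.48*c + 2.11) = 11.9743*c^5 + 32.6166*c^4 + 32.3028*c^3 + 48.2244*c^2 + 22.5877*c + 8.8198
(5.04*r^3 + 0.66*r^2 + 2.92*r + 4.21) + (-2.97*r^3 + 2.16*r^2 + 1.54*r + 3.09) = 2.07*r^3 + 2.82*r^2 + 4.46*r + 7.3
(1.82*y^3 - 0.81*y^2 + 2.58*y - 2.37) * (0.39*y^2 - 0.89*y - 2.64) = 0.7098*y^5 - 1.9357*y^4 - 3.0777*y^3 - 1.0821*y^2 - 4.7019*y + 6.2568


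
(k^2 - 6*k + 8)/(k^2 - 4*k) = (k - 2)/k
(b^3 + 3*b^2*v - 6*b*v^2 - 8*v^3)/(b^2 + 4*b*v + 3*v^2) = (b^2 + 2*b*v - 8*v^2)/(b + 3*v)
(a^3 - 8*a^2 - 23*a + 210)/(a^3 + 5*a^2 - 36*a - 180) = (a - 7)/(a + 6)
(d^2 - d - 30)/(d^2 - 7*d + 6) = (d + 5)/(d - 1)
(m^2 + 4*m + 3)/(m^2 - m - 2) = (m + 3)/(m - 2)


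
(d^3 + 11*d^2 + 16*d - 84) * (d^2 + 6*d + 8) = d^5 + 17*d^4 + 90*d^3 + 100*d^2 - 376*d - 672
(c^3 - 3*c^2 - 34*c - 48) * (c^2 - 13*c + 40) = c^5 - 16*c^4 + 45*c^3 + 274*c^2 - 736*c - 1920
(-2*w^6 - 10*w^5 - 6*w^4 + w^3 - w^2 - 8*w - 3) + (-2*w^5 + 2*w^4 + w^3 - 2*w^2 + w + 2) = -2*w^6 - 12*w^5 - 4*w^4 + 2*w^3 - 3*w^2 - 7*w - 1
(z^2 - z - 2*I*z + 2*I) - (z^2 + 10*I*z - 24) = -z - 12*I*z + 24 + 2*I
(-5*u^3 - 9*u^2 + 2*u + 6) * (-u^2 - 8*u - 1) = 5*u^5 + 49*u^4 + 75*u^3 - 13*u^2 - 50*u - 6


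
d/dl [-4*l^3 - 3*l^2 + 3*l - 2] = -12*l^2 - 6*l + 3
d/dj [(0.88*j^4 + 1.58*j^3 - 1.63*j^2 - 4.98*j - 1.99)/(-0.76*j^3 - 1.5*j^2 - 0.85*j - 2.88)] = (-0.6688*j^6 - 2.64*j^5 - 5.8528*j^4 - 20.3932*j^3 - 24.2729*j^2 + 3.4188*j + 12.6509)/(0.5776*j^6 + 2.28*j^5 + 3.542*j^4 + 6.9276*j^3 + 9.3625*j^2 + 4.896*j + 8.2944)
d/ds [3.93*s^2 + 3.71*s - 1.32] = 7.86*s + 3.71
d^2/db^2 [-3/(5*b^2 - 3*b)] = 6*(5*b*(5*b - 3) - (10*b - 3)^2)/(b^3*(5*b - 3)^3)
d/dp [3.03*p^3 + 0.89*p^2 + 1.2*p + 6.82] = 9.09*p^2 + 1.78*p + 1.2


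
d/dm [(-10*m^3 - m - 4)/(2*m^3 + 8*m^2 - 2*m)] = (-20*m^4 + 11*m^3 + 8*m^2 + 16*m - 2)/(m^2*(m^4 + 8*m^3 + 14*m^2 - 8*m + 1))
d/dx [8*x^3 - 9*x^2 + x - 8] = 24*x^2 - 18*x + 1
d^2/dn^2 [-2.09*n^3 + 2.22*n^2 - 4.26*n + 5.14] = 4.44 - 12.54*n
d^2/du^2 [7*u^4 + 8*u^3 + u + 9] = 12*u*(7*u + 4)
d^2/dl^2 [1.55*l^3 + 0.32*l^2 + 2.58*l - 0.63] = 9.3*l + 0.64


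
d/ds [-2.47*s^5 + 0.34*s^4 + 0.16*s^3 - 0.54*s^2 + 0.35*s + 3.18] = -12.35*s^4 + 1.36*s^3 + 0.48*s^2 - 1.08*s + 0.35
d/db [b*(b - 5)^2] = (b - 5)*(3*b - 5)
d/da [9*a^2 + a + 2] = 18*a + 1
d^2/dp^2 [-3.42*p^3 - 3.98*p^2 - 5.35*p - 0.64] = -20.52*p - 7.96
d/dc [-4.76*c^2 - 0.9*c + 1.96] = -9.52*c - 0.9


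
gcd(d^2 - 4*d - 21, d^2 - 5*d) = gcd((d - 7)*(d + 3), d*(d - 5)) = 1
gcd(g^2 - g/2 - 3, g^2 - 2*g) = g - 2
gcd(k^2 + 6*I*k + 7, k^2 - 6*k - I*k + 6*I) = k - I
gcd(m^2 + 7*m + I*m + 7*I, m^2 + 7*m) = m + 7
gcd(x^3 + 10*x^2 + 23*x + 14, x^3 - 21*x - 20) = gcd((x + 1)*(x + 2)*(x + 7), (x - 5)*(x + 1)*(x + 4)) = x + 1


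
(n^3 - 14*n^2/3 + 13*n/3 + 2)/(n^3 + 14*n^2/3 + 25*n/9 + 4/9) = 3*(n^2 - 5*n + 6)/(3*n^2 + 13*n + 4)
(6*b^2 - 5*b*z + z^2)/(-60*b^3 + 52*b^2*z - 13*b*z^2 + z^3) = (-3*b + z)/(30*b^2 - 11*b*z + z^2)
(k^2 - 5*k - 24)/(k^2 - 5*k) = (k^2 - 5*k - 24)/(k*(k - 5))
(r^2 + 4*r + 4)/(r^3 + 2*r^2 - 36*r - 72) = (r + 2)/(r^2 - 36)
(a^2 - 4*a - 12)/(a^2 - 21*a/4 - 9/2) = 4*(a + 2)/(4*a + 3)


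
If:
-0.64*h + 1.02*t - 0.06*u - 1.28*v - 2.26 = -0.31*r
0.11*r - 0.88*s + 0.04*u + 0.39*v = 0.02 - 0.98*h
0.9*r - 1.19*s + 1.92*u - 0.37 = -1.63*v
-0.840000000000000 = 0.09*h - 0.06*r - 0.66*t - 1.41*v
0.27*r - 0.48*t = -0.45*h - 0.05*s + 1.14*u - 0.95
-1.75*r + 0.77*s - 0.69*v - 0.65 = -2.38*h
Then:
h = 0.58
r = 0.82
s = 0.61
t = 1.96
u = 0.46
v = -0.32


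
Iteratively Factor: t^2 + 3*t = (t + 3)*(t)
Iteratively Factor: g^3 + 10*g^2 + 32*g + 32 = (g + 2)*(g^2 + 8*g + 16) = (g + 2)*(g + 4)*(g + 4)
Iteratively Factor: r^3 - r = (r - 1)*(r^2 + r) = (r - 1)*(r + 1)*(r)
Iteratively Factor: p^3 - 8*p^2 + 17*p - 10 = (p - 5)*(p^2 - 3*p + 2) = (p - 5)*(p - 1)*(p - 2)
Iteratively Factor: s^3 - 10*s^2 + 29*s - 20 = (s - 4)*(s^2 - 6*s + 5) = (s - 4)*(s - 1)*(s - 5)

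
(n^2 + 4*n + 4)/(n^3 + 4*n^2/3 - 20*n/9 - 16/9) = 9*(n + 2)/(9*n^2 - 6*n - 8)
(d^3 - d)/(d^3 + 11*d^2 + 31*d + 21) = d*(d - 1)/(d^2 + 10*d + 21)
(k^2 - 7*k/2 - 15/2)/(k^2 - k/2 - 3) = (k - 5)/(k - 2)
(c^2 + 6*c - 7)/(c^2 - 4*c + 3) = (c + 7)/(c - 3)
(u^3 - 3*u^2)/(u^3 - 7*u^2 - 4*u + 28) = u^2*(u - 3)/(u^3 - 7*u^2 - 4*u + 28)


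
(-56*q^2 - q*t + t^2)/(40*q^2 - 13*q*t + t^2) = (-7*q - t)/(5*q - t)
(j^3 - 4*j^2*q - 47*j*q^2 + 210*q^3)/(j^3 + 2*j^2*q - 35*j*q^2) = (j - 6*q)/j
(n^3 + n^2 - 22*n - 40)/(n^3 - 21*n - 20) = (n + 2)/(n + 1)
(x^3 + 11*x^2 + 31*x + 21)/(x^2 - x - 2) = (x^2 + 10*x + 21)/(x - 2)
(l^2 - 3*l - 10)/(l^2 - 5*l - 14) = (l - 5)/(l - 7)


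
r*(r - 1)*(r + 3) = r^3 + 2*r^2 - 3*r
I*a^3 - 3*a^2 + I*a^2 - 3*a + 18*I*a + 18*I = (a - 3*I)*(a + 6*I)*(I*a + I)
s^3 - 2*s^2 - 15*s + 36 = (s - 3)^2*(s + 4)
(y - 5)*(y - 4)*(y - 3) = y^3 - 12*y^2 + 47*y - 60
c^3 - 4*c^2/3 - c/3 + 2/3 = (c - 1)^2*(c + 2/3)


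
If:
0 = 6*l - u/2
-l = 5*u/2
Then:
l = 0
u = 0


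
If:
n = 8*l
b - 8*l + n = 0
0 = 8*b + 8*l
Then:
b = 0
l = 0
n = 0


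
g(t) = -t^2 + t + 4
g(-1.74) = -0.77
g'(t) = 1 - 2*t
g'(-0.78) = 2.56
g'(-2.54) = 6.08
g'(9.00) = -17.00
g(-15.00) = -236.00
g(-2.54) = -4.99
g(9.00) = -68.00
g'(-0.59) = 2.18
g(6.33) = -29.74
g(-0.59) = 3.06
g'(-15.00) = 31.00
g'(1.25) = -1.50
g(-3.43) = -11.19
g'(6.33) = -11.66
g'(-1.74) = 4.48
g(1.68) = 2.86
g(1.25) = 3.69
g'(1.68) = -2.36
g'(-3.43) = 7.86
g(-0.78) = 2.61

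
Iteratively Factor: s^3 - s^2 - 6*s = (s - 3)*(s^2 + 2*s) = (s - 3)*(s + 2)*(s)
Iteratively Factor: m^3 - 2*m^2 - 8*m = (m + 2)*(m^2 - 4*m) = (m - 4)*(m + 2)*(m)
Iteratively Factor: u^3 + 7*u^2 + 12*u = (u + 3)*(u^2 + 4*u) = u*(u + 3)*(u + 4)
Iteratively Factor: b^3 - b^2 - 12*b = (b + 3)*(b^2 - 4*b) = b*(b + 3)*(b - 4)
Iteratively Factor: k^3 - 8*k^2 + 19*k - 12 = (k - 4)*(k^2 - 4*k + 3) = (k - 4)*(k - 1)*(k - 3)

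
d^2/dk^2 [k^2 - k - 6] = 2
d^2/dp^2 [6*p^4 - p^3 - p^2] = 72*p^2 - 6*p - 2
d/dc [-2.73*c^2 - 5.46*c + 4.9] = -5.46*c - 5.46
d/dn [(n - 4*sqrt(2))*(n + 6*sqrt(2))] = 2*n + 2*sqrt(2)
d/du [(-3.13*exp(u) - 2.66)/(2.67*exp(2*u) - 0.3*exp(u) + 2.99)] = (8.3571*exp(2*u) + 14.2044*exp(u) - 10.1567)*exp(u)/(7.1289*exp(4*u) - 1.602*exp(3*u) + 16.0566*exp(2*u) - 1.794*exp(u) + 8.9401)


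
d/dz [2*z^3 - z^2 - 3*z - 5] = 6*z^2 - 2*z - 3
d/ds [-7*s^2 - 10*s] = -14*s - 10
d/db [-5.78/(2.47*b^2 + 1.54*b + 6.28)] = (28.5532*b + 8.9012)/(2.47*b^2 + 1.54*b + 6.28)^2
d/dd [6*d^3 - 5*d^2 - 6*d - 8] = 18*d^2 - 10*d - 6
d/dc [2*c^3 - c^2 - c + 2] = 6*c^2 - 2*c - 1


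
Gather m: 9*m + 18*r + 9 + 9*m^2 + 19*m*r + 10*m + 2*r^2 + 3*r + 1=9*m^2 + m*(19*r + 19) + 2*r^2 + 21*r + 10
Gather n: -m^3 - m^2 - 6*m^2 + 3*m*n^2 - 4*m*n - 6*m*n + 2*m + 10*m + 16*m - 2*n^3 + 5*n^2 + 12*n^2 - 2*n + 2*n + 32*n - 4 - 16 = -m^3 - 7*m^2 + 28*m - 2*n^3 + n^2*(3*m + 17) + n*(32 - 10*m) - 20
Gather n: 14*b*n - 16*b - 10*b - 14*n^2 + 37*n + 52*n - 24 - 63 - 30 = -26*b - 14*n^2 + n*(14*b + 89) - 117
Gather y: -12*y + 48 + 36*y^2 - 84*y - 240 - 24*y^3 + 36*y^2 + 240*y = -24*y^3 + 72*y^2 + 144*y - 192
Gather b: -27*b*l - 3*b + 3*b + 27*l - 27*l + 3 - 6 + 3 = -27*b*l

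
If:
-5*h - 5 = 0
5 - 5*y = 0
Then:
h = -1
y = 1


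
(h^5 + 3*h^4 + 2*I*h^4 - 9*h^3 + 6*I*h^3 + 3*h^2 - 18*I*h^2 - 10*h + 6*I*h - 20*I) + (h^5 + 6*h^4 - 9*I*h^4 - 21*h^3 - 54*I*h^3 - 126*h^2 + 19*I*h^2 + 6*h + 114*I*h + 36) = 2*h^5 + 9*h^4 - 7*I*h^4 - 30*h^3 - 48*I*h^3 - 123*h^2 + I*h^2 - 4*h + 120*I*h + 36 - 20*I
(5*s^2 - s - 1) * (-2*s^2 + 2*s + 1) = -10*s^4 + 12*s^3 + 5*s^2 - 3*s - 1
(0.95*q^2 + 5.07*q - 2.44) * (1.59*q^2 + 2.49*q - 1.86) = 1.5105*q^4 + 10.4268*q^3 + 6.9777*q^2 - 15.5058*q + 4.5384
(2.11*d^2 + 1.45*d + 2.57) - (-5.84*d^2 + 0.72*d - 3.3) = 7.95*d^2 + 0.73*d + 5.87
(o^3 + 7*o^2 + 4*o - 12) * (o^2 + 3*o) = o^5 + 10*o^4 + 25*o^3 - 36*o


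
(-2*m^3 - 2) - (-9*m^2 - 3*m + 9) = -2*m^3 + 9*m^2 + 3*m - 11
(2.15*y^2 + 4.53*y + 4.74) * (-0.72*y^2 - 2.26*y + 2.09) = -1.548*y^4 - 8.1206*y^3 - 9.1571*y^2 - 1.2447*y + 9.9066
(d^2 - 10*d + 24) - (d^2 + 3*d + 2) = 22 - 13*d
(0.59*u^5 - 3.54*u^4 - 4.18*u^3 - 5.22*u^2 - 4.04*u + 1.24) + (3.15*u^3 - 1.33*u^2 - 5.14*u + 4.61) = 0.59*u^5 - 3.54*u^4 - 1.03*u^3 - 6.55*u^2 - 9.18*u + 5.85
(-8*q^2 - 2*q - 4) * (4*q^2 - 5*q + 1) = -32*q^4 + 32*q^3 - 14*q^2 + 18*q - 4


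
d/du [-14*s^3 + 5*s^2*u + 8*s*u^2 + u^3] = 5*s^2 + 16*s*u + 3*u^2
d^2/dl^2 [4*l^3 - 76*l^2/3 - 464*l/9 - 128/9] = 24*l - 152/3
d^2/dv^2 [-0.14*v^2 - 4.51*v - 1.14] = -0.280000000000000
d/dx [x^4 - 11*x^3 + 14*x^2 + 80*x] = 4*x^3 - 33*x^2 + 28*x + 80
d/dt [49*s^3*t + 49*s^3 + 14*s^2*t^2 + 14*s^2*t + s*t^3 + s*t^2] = s*(49*s^2 + 28*s*t + 14*s + 3*t^2 + 2*t)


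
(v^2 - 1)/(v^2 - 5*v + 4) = (v + 1)/(v - 4)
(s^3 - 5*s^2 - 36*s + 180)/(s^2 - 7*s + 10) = (s^2 - 36)/(s - 2)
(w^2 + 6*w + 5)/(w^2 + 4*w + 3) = (w + 5)/(w + 3)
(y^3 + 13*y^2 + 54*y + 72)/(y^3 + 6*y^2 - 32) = (y^2 + 9*y + 18)/(y^2 + 2*y - 8)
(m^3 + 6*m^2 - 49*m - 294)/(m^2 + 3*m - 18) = (m^2 - 49)/(m - 3)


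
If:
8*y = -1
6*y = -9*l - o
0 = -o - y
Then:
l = 5/72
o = 1/8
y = -1/8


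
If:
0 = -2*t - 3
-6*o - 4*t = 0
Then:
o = 1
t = -3/2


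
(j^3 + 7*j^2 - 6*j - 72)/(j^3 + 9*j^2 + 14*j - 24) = (j - 3)/(j - 1)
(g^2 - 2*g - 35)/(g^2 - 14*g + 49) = (g + 5)/(g - 7)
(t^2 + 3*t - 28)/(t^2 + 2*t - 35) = (t - 4)/(t - 5)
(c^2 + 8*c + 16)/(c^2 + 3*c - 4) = (c + 4)/(c - 1)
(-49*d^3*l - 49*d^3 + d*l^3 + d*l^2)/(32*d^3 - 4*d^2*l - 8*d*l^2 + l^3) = d*(-49*d^2*l - 49*d^2 + l^3 + l^2)/(32*d^3 - 4*d^2*l - 8*d*l^2 + l^3)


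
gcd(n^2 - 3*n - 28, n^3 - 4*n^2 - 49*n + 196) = n - 7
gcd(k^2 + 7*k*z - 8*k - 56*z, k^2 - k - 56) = k - 8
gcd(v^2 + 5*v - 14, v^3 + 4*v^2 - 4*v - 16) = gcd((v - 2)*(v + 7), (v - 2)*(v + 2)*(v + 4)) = v - 2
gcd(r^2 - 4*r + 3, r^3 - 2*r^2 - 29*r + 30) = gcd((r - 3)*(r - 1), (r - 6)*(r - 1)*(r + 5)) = r - 1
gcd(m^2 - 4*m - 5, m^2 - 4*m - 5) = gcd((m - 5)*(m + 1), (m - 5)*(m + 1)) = m^2 - 4*m - 5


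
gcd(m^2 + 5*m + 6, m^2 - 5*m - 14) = m + 2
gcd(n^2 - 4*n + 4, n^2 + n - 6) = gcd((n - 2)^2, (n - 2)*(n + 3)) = n - 2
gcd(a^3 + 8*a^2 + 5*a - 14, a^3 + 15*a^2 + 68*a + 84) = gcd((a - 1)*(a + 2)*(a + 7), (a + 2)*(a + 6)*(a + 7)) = a^2 + 9*a + 14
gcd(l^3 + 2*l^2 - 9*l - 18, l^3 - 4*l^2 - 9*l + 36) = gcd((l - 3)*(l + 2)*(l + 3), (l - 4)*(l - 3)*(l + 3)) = l^2 - 9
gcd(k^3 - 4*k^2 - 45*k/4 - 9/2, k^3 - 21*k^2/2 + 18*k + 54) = k^2 - 9*k/2 - 9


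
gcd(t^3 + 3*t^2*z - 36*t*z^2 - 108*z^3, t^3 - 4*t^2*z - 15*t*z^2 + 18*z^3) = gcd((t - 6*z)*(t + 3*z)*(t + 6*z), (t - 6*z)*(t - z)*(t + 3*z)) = -t^2 + 3*t*z + 18*z^2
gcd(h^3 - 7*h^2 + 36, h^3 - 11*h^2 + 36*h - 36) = h^2 - 9*h + 18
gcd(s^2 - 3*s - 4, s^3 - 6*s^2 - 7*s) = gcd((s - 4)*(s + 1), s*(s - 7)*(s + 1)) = s + 1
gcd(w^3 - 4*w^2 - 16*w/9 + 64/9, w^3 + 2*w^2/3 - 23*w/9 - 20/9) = w + 4/3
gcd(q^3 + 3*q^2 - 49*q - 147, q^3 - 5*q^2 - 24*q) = q + 3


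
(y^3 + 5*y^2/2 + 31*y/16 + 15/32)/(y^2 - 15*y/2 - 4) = (y^2 + 2*y + 15/16)/(y - 8)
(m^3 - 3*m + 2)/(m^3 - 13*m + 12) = (m^2 + m - 2)/(m^2 + m - 12)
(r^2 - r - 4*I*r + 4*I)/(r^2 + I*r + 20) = (r - 1)/(r + 5*I)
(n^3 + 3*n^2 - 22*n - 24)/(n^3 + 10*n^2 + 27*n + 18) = (n - 4)/(n + 3)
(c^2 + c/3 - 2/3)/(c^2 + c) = (c - 2/3)/c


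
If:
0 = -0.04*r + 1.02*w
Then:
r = 25.5*w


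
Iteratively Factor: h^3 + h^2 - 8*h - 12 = (h + 2)*(h^2 - h - 6) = (h - 3)*(h + 2)*(h + 2)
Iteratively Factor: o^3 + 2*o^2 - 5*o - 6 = (o - 2)*(o^2 + 4*o + 3) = (o - 2)*(o + 3)*(o + 1)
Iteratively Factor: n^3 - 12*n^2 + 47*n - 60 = (n - 5)*(n^2 - 7*n + 12) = (n - 5)*(n - 4)*(n - 3)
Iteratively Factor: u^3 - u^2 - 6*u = (u - 3)*(u^2 + 2*u) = u*(u - 3)*(u + 2)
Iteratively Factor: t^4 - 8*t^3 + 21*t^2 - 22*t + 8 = (t - 1)*(t^3 - 7*t^2 + 14*t - 8) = (t - 1)^2*(t^2 - 6*t + 8) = (t - 2)*(t - 1)^2*(t - 4)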